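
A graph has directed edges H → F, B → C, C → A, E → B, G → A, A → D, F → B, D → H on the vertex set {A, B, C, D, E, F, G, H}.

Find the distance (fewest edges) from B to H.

4

Distance 0: B.
Distance 1: C.
Distance 2: A.
Distance 3: D.
Distance 4: H — contains H.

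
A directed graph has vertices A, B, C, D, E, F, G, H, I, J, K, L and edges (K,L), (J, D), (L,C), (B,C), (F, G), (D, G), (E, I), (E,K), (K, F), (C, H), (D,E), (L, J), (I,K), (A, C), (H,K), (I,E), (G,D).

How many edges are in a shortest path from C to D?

Distance 0: C.
Distance 1: H.
Distance 2: K.
Distance 3: F, L.
Distance 4: G, J.
Distance 5: D — contains D.

5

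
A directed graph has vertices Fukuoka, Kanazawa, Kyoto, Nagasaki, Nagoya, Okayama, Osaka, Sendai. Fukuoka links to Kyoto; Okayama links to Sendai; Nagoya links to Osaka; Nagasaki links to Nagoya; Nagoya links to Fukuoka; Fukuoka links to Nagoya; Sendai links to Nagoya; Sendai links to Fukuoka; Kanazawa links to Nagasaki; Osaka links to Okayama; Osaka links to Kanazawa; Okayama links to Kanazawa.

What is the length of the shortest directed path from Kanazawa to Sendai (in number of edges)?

Distance 0: Kanazawa.
Distance 1: Nagasaki.
Distance 2: Nagoya.
Distance 3: Fukuoka, Osaka.
Distance 4: Kyoto, Okayama.
Distance 5: Sendai — contains Sendai.

5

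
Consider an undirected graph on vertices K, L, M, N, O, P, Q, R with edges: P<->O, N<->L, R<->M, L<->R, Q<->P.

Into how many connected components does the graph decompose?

From K: component {K}.
From L: component {L, M, N, R}.
From O: component {O, P, Q}.
That's 3 components.

3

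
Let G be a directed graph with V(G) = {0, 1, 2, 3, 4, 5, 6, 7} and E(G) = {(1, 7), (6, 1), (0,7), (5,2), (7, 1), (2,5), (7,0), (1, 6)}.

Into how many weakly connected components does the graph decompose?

4

From 0: component {0, 1, 6, 7}.
From 2: component {2, 5}.
From 3: component {3}.
From 4: component {4}.
That's 4 components.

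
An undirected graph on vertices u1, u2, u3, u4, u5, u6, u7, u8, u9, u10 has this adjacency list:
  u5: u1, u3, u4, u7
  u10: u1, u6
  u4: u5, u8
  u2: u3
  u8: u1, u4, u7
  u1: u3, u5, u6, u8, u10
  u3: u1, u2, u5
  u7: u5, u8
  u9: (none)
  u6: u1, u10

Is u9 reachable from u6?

Explore from u6.
Distance 1: reach u1, u10.
Distance 2: reach u3, u5, u8.
Distance 3: reach u2, u4, u7.
The search is exhausted without reaching u9; it lies in a different component.

No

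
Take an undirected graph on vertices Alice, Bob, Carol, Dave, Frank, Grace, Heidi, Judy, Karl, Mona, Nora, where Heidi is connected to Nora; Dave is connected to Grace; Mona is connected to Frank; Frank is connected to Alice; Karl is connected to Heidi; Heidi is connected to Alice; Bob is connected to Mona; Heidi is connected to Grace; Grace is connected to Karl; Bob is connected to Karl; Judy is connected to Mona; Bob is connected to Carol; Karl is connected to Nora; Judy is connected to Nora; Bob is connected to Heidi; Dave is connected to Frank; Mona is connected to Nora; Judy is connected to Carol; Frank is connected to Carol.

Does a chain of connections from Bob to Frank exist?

Yes

Explore from Bob.
Distance 1: reach Carol, Heidi, Karl, Mona.
Distance 2: reach Alice, Frank, Grace, Judy, Nora.
Found Frank.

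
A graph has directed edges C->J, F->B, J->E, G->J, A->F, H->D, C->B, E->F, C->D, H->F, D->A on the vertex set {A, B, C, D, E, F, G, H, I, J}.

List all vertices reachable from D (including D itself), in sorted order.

Start at D.
Its neighbours: A.
Then their neighbours: F.
Then next layer: B.
Nothing further is reachable.

A, B, D, F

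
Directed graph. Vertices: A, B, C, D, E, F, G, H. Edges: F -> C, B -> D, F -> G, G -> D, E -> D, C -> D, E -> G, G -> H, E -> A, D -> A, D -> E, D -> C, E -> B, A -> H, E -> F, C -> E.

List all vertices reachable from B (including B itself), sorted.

Start at B.
Its neighbours: D.
Then their neighbours: A, C, E.
Then next layer: F, G, H.
Every vertex is now reached.

A, B, C, D, E, F, G, H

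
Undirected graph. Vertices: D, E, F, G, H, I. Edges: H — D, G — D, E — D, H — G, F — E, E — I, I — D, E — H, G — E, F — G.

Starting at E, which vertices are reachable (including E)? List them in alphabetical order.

D, E, F, G, H, I

Start at E.
Its neighbours: D, F, G, H, I.
Every vertex is now reached.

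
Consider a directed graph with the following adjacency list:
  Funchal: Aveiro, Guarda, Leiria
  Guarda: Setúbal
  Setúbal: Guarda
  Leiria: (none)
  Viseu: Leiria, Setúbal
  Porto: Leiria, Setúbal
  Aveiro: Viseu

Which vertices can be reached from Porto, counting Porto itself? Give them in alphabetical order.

Start at Porto.
Its neighbours: Leiria, Setúbal.
Then their neighbours: Guarda.
Nothing further is reachable.

Guarda, Leiria, Porto, Setúbal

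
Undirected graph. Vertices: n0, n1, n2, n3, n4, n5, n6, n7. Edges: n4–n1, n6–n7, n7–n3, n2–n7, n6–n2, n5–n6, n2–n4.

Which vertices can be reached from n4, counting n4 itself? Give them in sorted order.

n1, n2, n3, n4, n5, n6, n7

Start at n4.
Its neighbours: n1, n2.
Then their neighbours: n6, n7.
Then next layer: n3, n5.
Nothing further is reachable.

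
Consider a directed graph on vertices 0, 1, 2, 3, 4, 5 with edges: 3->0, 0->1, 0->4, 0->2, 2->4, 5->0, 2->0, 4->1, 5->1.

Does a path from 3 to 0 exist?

Explore from 3.
Distance 1: reach 0.
Found 0.

Yes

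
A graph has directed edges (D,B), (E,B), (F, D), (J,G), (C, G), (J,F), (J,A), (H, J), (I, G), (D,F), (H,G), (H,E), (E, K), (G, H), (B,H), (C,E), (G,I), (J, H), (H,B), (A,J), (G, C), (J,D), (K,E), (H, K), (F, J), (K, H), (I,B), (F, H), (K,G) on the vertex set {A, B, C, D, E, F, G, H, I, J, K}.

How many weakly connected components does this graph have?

1

From A: component {A, B, C, D, E, F, G, H, I, J, K}.
That's 1 component.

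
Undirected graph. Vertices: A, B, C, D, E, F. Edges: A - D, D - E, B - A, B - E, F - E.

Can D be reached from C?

C has no edges, so nothing is reachable from it.

No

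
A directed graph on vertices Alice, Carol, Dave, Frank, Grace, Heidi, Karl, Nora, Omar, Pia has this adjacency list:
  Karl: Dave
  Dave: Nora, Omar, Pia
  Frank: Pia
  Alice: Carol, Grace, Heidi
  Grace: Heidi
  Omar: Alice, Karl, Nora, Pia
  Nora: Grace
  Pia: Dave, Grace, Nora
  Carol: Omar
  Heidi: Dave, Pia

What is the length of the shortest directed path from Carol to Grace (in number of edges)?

Distance 0: Carol.
Distance 1: Omar.
Distance 2: Alice, Karl, Nora, Pia.
Distance 3: Dave, Grace, Heidi — contains Grace.

3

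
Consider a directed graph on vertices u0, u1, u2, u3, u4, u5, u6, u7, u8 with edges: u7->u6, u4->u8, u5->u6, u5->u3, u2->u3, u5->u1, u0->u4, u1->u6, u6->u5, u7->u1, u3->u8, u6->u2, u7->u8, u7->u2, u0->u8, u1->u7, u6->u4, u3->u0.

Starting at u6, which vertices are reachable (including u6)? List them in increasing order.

Start at u6.
Its neighbours: u2, u4, u5.
Then their neighbours: u1, u3, u8.
Then next layer: u0, u7.
Every vertex is now reached.

u0, u1, u2, u3, u4, u5, u6, u7, u8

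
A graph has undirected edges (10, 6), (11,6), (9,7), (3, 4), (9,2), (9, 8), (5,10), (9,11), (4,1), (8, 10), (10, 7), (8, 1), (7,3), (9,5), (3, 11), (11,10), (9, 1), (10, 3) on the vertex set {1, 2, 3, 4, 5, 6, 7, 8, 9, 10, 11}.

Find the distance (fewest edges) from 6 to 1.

Distance 0: 6.
Distance 1: 10, 11.
Distance 2: 3, 5, 7, 8, 9.
Distance 3: 1, 2, 4 — contains 1.

3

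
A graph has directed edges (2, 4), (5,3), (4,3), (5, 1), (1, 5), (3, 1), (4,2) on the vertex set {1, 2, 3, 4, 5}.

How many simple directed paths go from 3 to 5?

3→1→5

1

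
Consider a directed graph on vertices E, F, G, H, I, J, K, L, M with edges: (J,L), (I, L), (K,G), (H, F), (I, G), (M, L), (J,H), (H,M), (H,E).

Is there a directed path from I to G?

Explore from I.
Distance 1: reach G, L.
Found G.

Yes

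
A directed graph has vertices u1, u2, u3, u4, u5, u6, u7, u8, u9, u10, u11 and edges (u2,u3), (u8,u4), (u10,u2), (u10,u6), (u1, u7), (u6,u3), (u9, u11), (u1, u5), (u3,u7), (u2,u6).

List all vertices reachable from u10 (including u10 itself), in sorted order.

Start at u10.
Its neighbours: u2, u6.
Then their neighbours: u3.
Then next layer: u7.
Nothing further is reachable.

u2, u3, u6, u7, u10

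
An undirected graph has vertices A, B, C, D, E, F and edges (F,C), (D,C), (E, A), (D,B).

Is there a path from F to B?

Explore from F.
Distance 1: reach C.
Distance 2: reach D.
Distance 3: reach B.
Found B.

Yes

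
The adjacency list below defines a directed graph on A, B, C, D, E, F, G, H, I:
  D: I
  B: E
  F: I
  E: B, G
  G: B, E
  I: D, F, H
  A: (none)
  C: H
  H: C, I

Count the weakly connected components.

From A: component {A}.
From B: component {B, E, G}.
From C: component {C, D, F, H, I}.
That's 3 components.

3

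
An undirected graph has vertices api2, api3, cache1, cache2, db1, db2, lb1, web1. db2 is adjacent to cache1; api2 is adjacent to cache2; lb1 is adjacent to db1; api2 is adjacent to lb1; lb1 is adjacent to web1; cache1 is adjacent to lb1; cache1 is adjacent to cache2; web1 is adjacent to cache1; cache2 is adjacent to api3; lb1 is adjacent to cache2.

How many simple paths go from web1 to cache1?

4

web1–cache1
web1–lb1–api2–cache2–cache1
web1–lb1–cache1
web1–lb1–cache2–cache1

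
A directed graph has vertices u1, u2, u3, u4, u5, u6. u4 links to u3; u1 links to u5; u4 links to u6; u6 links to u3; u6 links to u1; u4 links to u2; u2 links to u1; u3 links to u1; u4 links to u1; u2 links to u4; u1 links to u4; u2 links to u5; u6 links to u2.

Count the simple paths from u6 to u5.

8

u6→u1→u4→u2→u5
u6→u1→u5
u6→u2→u1→u5
u6→u2→u4→u1→u5
u6→u2→u4→u3→u1→u5
u6→u2→u5
u6→u3→u1→u4→u2→u5
u6→u3→u1→u5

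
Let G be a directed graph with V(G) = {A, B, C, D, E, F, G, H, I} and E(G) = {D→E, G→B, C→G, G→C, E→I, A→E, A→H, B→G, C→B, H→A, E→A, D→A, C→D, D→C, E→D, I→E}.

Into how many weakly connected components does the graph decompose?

2

From A: component {A, B, C, D, E, G, H, I}.
From F: component {F}.
That's 2 components.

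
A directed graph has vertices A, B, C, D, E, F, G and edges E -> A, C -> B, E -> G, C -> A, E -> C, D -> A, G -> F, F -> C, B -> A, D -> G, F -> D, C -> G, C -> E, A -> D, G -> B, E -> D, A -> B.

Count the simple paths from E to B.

E→A→B
E→A→D→G→B
E→A→D→G→F→C→B
E→C→A→B
E→C→A→D→G→B
E→C→B
E→C→G→B
E→C→G→F→D→A→B
... and 8 more.

16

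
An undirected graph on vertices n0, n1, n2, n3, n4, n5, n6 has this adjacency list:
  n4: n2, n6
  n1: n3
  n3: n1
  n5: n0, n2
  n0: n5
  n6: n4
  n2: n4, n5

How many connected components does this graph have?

From n0: component {n0, n2, n4, n5, n6}.
From n1: component {n1, n3}.
That's 2 components.

2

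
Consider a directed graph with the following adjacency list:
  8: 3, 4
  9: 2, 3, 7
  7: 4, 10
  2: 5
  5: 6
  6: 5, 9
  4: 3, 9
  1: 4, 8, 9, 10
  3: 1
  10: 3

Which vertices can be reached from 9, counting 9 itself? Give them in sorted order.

1, 2, 3, 4, 5, 6, 7, 8, 9, 10

Start at 9.
Its neighbours: 2, 3, 7.
Then their neighbours: 1, 4, 5, 10.
Then next layer: 6, 8.
Every vertex is now reached.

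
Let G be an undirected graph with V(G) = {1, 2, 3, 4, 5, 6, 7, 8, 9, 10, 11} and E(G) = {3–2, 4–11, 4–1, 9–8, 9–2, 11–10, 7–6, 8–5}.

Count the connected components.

From 1: component {1, 4, 10, 11}.
From 2: component {2, 3, 5, 8, 9}.
From 6: component {6, 7}.
That's 3 components.

3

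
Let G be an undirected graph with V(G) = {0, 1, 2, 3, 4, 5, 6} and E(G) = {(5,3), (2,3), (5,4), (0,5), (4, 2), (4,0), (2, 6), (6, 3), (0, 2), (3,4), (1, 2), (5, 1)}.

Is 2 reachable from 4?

Explore from 4.
Distance 1: reach 0, 2, 3, 5.
Found 2.

Yes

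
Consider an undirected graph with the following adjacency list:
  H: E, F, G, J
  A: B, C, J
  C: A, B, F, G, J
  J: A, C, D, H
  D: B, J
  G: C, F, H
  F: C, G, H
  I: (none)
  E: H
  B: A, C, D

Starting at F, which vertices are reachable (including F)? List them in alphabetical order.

Start at F.
Its neighbours: C, G, H.
Then their neighbours: A, B, E, J.
Then next layer: D.
Nothing further is reachable.

A, B, C, D, E, F, G, H, J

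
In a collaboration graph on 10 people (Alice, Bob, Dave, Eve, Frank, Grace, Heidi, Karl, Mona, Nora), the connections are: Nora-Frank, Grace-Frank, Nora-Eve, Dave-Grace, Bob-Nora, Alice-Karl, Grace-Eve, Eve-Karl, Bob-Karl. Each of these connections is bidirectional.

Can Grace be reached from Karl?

Yes

Explore from Karl.
Distance 1: reach Alice, Bob, Eve.
Distance 2: reach Grace, Nora.
Found Grace.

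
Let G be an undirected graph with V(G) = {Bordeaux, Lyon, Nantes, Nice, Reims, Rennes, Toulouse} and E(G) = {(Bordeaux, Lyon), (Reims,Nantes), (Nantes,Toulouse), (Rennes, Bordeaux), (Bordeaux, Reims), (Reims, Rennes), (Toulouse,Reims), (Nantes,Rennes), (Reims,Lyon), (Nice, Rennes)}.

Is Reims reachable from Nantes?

Explore from Nantes.
Distance 1: reach Reims, Rennes, Toulouse.
Found Reims.

Yes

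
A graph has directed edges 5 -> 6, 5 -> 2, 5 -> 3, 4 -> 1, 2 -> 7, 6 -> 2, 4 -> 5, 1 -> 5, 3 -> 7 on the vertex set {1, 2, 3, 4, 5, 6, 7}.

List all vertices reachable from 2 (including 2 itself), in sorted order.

Start at 2.
Its neighbours: 7.
Nothing further is reachable.

2, 7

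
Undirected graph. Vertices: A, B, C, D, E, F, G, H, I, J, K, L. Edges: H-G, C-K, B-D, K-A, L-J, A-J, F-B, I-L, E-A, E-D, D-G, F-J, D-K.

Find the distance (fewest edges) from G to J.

Distance 0: G.
Distance 1: D, H.
Distance 2: B, E, K.
Distance 3: A, C, F.
Distance 4: J — contains J.

4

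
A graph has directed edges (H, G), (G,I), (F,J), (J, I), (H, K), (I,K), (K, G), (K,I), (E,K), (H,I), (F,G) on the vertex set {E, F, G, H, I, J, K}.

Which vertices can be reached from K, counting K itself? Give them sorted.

G, I, K

Start at K.
Its neighbours: G, I.
Nothing further is reachable.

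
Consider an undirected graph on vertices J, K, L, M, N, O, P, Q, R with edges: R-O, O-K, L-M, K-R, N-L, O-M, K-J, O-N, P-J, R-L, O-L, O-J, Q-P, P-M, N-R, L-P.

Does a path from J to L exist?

Yes

Explore from J.
Distance 1: reach K, O, P.
Distance 2: reach L, M, N, Q, R.
Found L.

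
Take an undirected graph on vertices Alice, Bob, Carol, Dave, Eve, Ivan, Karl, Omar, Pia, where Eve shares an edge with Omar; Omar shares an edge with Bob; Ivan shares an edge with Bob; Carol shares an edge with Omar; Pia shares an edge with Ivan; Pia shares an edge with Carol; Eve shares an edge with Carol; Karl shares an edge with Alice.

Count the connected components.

3

From Alice: component {Alice, Karl}.
From Bob: component {Bob, Carol, Eve, Ivan, Omar, Pia}.
From Dave: component {Dave}.
That's 3 components.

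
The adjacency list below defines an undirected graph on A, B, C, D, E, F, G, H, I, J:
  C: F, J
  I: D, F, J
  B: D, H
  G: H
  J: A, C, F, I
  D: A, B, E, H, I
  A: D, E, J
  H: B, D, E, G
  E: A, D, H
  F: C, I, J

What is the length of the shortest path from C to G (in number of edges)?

Distance 0: C.
Distance 1: F, J.
Distance 2: A, I.
Distance 3: D, E.
Distance 4: B, H.
Distance 5: G — contains G.

5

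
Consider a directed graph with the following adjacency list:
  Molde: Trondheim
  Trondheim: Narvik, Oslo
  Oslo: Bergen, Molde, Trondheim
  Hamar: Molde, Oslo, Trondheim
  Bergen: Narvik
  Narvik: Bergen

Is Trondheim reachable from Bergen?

No

Explore from Bergen.
Distance 1: reach Narvik.
The search from Bergen is exhausted; no directed path reaches Trondheim.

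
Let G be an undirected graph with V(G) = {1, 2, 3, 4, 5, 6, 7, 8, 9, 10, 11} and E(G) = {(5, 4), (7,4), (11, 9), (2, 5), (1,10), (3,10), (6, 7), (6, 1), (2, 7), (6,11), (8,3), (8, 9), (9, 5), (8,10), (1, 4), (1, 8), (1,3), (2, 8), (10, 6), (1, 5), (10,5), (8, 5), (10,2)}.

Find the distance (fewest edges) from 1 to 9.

2

Distance 0: 1.
Distance 1: 3, 4, 5, 6, 8, 10.
Distance 2: 2, 7, 9, 11 — contains 9.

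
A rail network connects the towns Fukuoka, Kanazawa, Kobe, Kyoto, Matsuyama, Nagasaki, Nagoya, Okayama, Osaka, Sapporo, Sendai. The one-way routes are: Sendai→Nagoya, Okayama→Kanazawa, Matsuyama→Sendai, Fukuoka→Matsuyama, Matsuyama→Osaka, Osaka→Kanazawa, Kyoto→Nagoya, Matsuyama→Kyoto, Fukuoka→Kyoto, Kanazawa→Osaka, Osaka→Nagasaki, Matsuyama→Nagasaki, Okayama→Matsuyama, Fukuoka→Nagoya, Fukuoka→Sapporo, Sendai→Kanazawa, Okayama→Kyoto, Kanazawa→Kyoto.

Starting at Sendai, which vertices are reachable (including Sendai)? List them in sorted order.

Start at Sendai.
Its neighbours: Kanazawa, Nagoya.
Then their neighbours: Kyoto, Osaka.
Then next layer: Nagasaki.
Nothing further is reachable.

Kanazawa, Kyoto, Nagasaki, Nagoya, Osaka, Sendai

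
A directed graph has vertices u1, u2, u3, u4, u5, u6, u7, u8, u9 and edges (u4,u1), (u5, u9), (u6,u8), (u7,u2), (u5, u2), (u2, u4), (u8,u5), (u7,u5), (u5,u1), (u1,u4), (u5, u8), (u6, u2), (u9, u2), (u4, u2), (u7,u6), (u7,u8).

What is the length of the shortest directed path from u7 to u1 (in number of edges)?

2

Distance 0: u7.
Distance 1: u2, u5, u6, u8.
Distance 2: u1, u4, u9 — contains u1.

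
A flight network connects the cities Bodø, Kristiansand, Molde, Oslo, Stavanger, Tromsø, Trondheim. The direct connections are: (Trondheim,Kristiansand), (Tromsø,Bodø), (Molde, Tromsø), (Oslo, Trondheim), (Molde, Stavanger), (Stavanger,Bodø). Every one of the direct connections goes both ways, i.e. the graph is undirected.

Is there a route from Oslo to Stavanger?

No

Explore from Oslo.
Distance 1: reach Trondheim.
Distance 2: reach Kristiansand.
The search is exhausted without reaching Stavanger; it lies in a different component.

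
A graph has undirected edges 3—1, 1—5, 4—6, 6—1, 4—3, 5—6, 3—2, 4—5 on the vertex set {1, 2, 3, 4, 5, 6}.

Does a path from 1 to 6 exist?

Yes

Explore from 1.
Distance 1: reach 3, 5, 6.
Found 6.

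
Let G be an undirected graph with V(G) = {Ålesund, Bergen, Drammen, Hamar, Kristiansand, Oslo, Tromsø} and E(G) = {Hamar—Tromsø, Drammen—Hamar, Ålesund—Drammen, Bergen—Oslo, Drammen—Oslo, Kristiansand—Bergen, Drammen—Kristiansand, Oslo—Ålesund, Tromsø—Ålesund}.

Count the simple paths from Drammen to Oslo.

4

Drammen–Ålesund–Oslo
Drammen–Hamar–Tromsø–Ålesund–Oslo
Drammen–Kristiansand–Bergen–Oslo
Drammen–Oslo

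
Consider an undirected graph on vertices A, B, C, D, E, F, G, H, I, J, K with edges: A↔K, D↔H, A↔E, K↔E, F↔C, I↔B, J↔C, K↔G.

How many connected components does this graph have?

From A: component {A, E, G, K}.
From B: component {B, I}.
From C: component {C, F, J}.
From D: component {D, H}.
That's 4 components.

4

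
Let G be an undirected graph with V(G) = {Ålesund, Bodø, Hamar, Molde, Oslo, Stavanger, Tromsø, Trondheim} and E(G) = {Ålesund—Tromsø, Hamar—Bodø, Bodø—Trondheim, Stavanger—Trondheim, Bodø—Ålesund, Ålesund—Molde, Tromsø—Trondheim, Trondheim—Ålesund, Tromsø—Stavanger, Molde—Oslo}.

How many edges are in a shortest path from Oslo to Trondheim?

Distance 0: Oslo.
Distance 1: Molde.
Distance 2: Ålesund.
Distance 3: Bodø, Tromsø, Trondheim — contains Trondheim.

3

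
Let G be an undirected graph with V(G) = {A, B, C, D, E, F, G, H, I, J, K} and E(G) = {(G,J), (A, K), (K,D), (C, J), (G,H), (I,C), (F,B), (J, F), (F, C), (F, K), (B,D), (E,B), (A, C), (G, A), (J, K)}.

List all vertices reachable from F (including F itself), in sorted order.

Start at F.
Its neighbours: B, C, J, K.
Then their neighbours: A, D, E, G, I.
Then next layer: H.
Every vertex is now reached.

A, B, C, D, E, F, G, H, I, J, K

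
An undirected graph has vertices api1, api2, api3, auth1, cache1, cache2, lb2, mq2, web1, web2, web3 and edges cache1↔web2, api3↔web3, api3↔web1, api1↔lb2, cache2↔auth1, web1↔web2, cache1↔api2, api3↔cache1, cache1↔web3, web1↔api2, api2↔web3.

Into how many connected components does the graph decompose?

4

From api1: component {api1, lb2}.
From api2: component {api2, api3, cache1, web1, web2, web3}.
From auth1: component {auth1, cache2}.
From mq2: component {mq2}.
That's 4 components.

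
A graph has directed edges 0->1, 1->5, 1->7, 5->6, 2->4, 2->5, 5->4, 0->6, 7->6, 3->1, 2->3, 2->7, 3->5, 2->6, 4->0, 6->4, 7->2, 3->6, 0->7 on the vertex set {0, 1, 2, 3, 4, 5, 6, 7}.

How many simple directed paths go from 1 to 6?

1→5→4→0→6
1→5→4→0→7→2→3→6
1→5→4→0→7→2→6
1→5→4→0→7→6
1→5→6
1→7→2→3→5→4→0→6
1→7→2→3→5→6
1→7→2→3→6
1→7→2→4→0→6
1→7→2→5→4→0→6
1→7→2→5→6
1→7→2→6
1→7→6

13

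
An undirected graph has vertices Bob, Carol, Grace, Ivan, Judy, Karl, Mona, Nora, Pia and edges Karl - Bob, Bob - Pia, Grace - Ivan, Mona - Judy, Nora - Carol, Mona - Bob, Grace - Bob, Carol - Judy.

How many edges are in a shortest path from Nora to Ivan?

6

Distance 0: Nora.
Distance 1: Carol.
Distance 2: Judy.
Distance 3: Mona.
Distance 4: Bob.
Distance 5: Grace, Karl, Pia.
Distance 6: Ivan — contains Ivan.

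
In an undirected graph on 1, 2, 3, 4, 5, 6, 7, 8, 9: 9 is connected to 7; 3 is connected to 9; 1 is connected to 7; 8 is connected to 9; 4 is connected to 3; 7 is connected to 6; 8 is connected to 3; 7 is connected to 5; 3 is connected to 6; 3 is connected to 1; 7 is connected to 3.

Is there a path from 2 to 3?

2 has no edges, so nothing is reachable from it.

No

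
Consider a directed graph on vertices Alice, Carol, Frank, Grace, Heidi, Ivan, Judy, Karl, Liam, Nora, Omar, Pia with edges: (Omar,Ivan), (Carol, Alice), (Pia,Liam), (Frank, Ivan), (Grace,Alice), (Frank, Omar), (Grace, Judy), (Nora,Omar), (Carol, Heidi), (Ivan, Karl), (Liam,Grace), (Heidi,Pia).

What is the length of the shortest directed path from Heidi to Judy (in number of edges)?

Distance 0: Heidi.
Distance 1: Pia.
Distance 2: Liam.
Distance 3: Grace.
Distance 4: Alice, Judy — contains Judy.

4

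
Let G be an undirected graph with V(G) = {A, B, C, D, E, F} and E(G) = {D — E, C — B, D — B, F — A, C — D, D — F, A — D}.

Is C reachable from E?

Yes

Explore from E.
Distance 1: reach D.
Distance 2: reach A, B, C, F.
Found C.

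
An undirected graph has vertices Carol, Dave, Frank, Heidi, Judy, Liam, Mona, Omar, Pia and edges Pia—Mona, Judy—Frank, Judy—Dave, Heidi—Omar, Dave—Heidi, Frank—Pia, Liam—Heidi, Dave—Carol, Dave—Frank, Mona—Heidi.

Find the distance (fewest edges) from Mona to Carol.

3

Distance 0: Mona.
Distance 1: Heidi, Pia.
Distance 2: Dave, Frank, Liam, Omar.
Distance 3: Carol, Judy — contains Carol.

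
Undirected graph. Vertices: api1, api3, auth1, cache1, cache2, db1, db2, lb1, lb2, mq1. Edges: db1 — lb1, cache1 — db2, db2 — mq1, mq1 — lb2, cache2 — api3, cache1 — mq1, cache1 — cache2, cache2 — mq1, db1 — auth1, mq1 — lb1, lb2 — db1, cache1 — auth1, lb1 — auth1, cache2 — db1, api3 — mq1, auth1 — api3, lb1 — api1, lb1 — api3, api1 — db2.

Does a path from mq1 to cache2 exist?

Explore from mq1.
Distance 1: reach api3, cache1, cache2, db2, lb1, lb2.
Found cache2.

Yes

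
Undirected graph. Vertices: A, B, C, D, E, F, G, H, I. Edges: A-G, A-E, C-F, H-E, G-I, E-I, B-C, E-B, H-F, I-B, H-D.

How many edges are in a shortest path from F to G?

4

Distance 0: F.
Distance 1: C, H.
Distance 2: B, D, E.
Distance 3: A, I.
Distance 4: G — contains G.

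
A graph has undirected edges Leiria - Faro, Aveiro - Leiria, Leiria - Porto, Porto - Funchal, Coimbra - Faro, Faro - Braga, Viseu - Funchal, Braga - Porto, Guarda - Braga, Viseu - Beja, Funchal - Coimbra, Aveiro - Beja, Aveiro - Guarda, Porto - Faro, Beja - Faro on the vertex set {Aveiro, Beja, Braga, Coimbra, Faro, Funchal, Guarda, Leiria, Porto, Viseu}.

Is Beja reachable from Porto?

Yes

Explore from Porto.
Distance 1: reach Braga, Faro, Funchal, Leiria.
Distance 2: reach Aveiro, Beja, Coimbra, Guarda, Viseu.
Found Beja.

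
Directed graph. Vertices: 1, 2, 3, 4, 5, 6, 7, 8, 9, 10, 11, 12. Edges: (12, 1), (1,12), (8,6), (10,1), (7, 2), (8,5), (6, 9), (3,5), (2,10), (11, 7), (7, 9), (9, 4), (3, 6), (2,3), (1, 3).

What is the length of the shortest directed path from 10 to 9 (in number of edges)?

Distance 0: 10.
Distance 1: 1.
Distance 2: 3, 12.
Distance 3: 5, 6.
Distance 4: 9 — contains 9.

4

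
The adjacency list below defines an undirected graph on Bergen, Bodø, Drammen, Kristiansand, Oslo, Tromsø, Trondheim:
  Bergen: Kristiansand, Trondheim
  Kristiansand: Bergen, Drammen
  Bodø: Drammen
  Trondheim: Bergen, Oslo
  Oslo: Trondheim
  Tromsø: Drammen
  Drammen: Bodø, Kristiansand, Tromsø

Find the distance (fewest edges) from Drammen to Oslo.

4

Distance 0: Drammen.
Distance 1: Bodø, Kristiansand, Tromsø.
Distance 2: Bergen.
Distance 3: Trondheim.
Distance 4: Oslo — contains Oslo.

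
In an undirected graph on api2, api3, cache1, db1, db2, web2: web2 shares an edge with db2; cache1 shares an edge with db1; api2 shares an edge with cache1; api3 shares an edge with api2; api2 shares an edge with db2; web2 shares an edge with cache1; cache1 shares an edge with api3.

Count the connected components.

1

From api2: component {api2, api3, cache1, db1, db2, web2}.
That's 1 component.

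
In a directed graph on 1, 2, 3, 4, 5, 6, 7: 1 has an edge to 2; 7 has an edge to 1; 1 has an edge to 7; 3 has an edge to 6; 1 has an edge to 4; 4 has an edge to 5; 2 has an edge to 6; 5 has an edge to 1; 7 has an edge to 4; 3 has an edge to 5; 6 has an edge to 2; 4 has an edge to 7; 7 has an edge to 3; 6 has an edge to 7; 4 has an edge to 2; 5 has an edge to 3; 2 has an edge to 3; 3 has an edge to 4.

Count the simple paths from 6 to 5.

10

6→2→3→4→5
6→2→3→5
6→7→1→2→3→4→5
6→7→1→2→3→5
6→7→1→4→2→3→5
6→7→1→4→5
6→7→3→4→5
6→7→3→5
6→7→4→2→3→5
6→7→4→5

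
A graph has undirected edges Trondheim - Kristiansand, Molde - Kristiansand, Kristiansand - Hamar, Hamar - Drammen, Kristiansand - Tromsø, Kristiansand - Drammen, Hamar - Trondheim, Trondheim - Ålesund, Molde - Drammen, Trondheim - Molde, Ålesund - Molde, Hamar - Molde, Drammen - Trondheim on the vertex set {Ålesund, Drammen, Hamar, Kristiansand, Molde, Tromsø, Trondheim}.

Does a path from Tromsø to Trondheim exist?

Explore from Tromsø.
Distance 1: reach Kristiansand.
Distance 2: reach Drammen, Hamar, Molde, Trondheim.
Found Trondheim.

Yes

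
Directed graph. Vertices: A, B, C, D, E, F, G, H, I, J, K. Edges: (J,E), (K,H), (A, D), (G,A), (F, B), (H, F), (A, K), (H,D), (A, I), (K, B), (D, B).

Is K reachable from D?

Explore from D.
Distance 1: reach B.
The search from D is exhausted; no directed path reaches K.

No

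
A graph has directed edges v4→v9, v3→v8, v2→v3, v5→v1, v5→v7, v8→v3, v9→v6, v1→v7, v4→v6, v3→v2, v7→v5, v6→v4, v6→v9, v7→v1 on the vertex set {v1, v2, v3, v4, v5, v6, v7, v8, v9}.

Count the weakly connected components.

3

From v1: component {v1, v5, v7}.
From v2: component {v2, v3, v8}.
From v4: component {v4, v6, v9}.
That's 3 components.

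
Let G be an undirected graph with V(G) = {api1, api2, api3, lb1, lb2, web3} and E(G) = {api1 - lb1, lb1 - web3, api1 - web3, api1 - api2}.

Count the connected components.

From api1: component {api1, api2, lb1, web3}.
From api3: component {api3}.
From lb2: component {lb2}.
That's 3 components.

3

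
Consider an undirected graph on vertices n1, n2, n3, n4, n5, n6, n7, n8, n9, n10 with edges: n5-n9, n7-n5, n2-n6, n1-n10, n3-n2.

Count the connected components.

5

From n1: component {n1, n10}.
From n2: component {n2, n3, n6}.
From n4: component {n4}.
From n5: component {n5, n7, n9}.
From n8: component {n8}.
That's 5 components.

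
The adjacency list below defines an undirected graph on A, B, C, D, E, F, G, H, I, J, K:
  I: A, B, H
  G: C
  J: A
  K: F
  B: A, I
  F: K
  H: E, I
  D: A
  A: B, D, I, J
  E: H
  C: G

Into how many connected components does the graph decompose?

3

From A: component {A, B, D, E, H, I, J}.
From C: component {C, G}.
From F: component {F, K}.
That's 3 components.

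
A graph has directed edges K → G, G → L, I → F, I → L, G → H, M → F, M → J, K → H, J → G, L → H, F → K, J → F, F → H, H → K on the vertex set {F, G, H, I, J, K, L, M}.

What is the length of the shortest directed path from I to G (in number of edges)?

3

Distance 0: I.
Distance 1: F, L.
Distance 2: H, K.
Distance 3: G — contains G.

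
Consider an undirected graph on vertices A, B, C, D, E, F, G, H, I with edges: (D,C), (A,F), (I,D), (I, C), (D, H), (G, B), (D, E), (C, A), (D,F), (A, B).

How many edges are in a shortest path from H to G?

Distance 0: H.
Distance 1: D.
Distance 2: C, E, F, I.
Distance 3: A.
Distance 4: B.
Distance 5: G — contains G.

5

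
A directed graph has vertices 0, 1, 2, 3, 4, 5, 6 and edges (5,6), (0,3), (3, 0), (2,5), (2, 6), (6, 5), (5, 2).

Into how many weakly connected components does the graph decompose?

4

From 0: component {0, 3}.
From 1: component {1}.
From 2: component {2, 5, 6}.
From 4: component {4}.
That's 4 components.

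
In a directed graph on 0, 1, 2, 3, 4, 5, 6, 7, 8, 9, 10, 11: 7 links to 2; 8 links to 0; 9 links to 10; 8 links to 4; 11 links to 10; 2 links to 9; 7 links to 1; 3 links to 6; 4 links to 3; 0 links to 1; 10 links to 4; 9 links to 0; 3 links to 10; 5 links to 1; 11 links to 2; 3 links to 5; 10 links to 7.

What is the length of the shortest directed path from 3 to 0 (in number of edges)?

5

Distance 0: 3.
Distance 1: 5, 6, 10.
Distance 2: 1, 4, 7.
Distance 3: 2.
Distance 4: 9.
Distance 5: 0 — contains 0.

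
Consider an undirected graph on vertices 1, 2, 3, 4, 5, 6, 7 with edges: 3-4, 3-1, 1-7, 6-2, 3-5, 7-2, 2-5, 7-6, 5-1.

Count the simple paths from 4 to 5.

4

4–3–1–5
4–3–1–7–2–5
4–3–1–7–6–2–5
4–3–5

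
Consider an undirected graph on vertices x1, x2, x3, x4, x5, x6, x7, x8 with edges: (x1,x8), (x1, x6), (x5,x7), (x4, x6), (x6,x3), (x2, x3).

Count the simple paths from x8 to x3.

x8–x1–x6–x3

1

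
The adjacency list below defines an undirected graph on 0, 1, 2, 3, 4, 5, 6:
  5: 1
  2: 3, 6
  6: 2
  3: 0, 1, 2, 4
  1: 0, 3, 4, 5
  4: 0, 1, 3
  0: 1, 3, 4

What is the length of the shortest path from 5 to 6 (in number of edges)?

Distance 0: 5.
Distance 1: 1.
Distance 2: 0, 3, 4.
Distance 3: 2.
Distance 4: 6 — contains 6.

4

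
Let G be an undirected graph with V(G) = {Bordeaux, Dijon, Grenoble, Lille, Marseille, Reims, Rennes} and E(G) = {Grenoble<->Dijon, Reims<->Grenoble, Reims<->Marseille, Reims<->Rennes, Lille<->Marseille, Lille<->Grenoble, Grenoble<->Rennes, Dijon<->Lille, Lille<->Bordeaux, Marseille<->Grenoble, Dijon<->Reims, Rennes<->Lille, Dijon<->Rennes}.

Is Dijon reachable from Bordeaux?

Yes

Explore from Bordeaux.
Distance 1: reach Lille.
Distance 2: reach Dijon, Grenoble, Marseille, Rennes.
Found Dijon.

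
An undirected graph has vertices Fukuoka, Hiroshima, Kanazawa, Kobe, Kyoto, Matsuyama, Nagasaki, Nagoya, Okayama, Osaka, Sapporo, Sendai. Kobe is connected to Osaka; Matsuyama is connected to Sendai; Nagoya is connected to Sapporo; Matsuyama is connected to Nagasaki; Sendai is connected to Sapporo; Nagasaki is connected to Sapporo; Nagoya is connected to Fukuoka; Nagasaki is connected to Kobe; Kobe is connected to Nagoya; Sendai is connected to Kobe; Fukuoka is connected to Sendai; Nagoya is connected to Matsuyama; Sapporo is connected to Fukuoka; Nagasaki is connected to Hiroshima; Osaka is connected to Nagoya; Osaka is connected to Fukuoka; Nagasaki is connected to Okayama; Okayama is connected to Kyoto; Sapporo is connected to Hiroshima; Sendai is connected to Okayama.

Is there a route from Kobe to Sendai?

Yes

Explore from Kobe.
Distance 1: reach Nagasaki, Nagoya, Osaka, Sendai.
Found Sendai.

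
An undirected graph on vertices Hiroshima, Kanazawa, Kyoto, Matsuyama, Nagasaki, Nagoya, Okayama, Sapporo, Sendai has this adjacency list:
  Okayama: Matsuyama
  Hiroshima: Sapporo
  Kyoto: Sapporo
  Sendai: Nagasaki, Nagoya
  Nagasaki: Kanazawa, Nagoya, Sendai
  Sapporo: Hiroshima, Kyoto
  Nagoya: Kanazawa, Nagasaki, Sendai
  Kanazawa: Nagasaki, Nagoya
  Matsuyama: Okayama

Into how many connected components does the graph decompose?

3

From Hiroshima: component {Hiroshima, Kyoto, Sapporo}.
From Kanazawa: component {Kanazawa, Nagasaki, Nagoya, Sendai}.
From Matsuyama: component {Matsuyama, Okayama}.
That's 3 components.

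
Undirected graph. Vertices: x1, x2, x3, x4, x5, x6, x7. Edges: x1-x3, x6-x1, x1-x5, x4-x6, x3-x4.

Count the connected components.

From x1: component {x1, x3, x4, x5, x6}.
From x2: component {x2}.
From x7: component {x7}.
That's 3 components.

3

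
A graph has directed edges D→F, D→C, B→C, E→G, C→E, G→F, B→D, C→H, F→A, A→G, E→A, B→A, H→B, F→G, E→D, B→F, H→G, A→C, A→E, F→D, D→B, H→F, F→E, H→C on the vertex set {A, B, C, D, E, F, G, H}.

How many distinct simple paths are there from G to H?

10

G→F→A→C→H
G→F→A→E→D→B→C→H
G→F→A→E→D→C→H
G→F→D→B→A→C→H
G→F→D→B→C→H
G→F→D→C→H
G→F→E→A→C→H
G→F→E→D→B→A→C→H
G→F→E→D→B→C→H
G→F→E→D→C→H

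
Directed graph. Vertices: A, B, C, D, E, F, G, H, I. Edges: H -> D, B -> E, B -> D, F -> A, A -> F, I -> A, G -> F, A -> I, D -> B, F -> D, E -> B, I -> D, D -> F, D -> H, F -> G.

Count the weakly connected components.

2

From A: component {A, B, D, E, F, G, H, I}.
From C: component {C}.
That's 2 components.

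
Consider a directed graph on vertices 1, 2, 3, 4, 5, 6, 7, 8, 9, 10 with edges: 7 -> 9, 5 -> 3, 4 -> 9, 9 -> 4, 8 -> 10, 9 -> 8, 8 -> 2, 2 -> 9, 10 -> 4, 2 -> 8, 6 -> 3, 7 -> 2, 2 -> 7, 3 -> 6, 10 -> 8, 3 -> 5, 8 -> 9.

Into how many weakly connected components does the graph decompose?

3

From 1: component {1}.
From 2: component {2, 4, 7, 8, 9, 10}.
From 3: component {3, 5, 6}.
That's 3 components.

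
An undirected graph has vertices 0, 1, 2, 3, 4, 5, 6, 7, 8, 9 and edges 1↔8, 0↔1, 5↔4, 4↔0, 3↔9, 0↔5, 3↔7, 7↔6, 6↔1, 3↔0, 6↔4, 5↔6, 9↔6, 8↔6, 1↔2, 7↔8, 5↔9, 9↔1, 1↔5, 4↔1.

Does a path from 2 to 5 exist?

Yes

Explore from 2.
Distance 1: reach 1.
Distance 2: reach 0, 4, 5, 6, 8, 9.
Found 5.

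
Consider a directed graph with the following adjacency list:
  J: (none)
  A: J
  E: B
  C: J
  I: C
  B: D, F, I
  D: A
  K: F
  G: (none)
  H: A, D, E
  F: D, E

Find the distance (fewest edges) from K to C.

5

Distance 0: K.
Distance 1: F.
Distance 2: D, E.
Distance 3: A, B.
Distance 4: I, J.
Distance 5: C — contains C.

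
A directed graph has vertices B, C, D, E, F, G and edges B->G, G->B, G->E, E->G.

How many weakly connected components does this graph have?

4

From B: component {B, E, G}.
From C: component {C}.
From D: component {D}.
From F: component {F}.
That's 4 components.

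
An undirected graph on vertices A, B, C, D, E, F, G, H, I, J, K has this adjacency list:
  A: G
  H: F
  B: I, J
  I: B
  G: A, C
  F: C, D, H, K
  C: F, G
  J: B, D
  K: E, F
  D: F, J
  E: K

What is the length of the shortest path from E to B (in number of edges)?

Distance 0: E.
Distance 1: K.
Distance 2: F.
Distance 3: C, D, H.
Distance 4: G, J.
Distance 5: A, B — contains B.

5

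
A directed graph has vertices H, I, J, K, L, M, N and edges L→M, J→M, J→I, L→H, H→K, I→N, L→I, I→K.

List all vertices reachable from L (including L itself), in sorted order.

H, I, K, L, M, N

Start at L.
Its neighbours: H, I, M.
Then their neighbours: K, N.
Nothing further is reachable.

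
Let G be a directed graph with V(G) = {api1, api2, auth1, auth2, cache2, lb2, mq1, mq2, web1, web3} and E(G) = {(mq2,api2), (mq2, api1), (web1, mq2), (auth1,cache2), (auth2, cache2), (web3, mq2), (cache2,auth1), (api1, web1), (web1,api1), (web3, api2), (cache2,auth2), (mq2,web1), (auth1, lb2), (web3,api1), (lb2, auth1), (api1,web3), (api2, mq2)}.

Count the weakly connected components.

From api1: component {api1, api2, mq2, web1, web3}.
From auth1: component {auth1, auth2, cache2, lb2}.
From mq1: component {mq1}.
That's 3 components.

3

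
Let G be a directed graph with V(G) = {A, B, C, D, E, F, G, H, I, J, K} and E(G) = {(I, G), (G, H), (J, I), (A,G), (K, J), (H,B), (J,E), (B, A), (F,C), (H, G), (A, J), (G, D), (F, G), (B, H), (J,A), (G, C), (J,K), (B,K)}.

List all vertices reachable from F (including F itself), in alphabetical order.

A, B, C, D, E, F, G, H, I, J, K

Start at F.
Its neighbours: C, G.
Then their neighbours: D, H.
Then next layer: B.
Then next layer: A, K.
Then next layer: J.
Then next layer: E, I.
Every vertex is now reached.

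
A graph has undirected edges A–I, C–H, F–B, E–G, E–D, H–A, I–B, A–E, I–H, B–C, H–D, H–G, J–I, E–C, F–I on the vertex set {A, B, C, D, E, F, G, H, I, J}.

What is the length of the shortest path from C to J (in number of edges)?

Distance 0: C.
Distance 1: B, E, H.
Distance 2: A, D, F, G, I.
Distance 3: J — contains J.

3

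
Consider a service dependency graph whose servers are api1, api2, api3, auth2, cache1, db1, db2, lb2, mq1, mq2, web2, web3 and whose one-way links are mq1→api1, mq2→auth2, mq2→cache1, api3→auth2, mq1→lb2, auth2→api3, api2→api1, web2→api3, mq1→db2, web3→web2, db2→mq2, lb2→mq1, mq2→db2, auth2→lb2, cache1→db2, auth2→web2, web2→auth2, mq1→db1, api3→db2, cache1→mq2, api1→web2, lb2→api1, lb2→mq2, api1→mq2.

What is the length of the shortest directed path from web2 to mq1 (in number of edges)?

Distance 0: web2.
Distance 1: api3, auth2.
Distance 2: db2, lb2.
Distance 3: api1, mq1, mq2 — contains mq1.

3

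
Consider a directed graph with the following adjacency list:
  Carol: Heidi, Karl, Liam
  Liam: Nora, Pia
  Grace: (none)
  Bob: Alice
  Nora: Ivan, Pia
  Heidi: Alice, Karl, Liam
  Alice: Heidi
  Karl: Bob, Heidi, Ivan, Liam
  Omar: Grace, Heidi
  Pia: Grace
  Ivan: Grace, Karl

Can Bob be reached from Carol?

Explore from Carol.
Distance 1: reach Heidi, Karl, Liam.
Distance 2: reach Alice, Bob, Ivan, Nora, Pia.
Found Bob.

Yes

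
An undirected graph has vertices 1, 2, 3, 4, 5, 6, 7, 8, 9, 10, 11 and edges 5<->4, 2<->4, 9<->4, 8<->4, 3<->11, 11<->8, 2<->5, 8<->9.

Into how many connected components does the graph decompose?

From 1: component {1}.
From 2: component {2, 3, 4, 5, 8, 9, 11}.
From 6: component {6}.
From 7: component {7}.
From 10: component {10}.
That's 5 components.

5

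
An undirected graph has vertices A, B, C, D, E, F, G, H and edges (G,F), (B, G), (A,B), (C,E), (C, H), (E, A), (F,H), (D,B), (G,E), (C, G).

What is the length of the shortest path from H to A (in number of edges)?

Distance 0: H.
Distance 1: C, F.
Distance 2: E, G.
Distance 3: A, B — contains A.

3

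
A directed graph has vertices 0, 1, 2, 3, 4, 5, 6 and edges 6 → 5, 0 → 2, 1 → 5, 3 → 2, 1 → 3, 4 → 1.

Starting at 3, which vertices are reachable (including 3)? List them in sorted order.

Start at 3.
Its neighbours: 2.
Nothing further is reachable.

2, 3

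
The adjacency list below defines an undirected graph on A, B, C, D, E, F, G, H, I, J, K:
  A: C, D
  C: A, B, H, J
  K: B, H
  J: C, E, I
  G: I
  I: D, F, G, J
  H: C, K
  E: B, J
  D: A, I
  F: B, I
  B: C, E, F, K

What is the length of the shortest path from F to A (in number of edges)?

Distance 0: F.
Distance 1: B, I.
Distance 2: C, D, E, G, J, K.
Distance 3: A, H — contains A.

3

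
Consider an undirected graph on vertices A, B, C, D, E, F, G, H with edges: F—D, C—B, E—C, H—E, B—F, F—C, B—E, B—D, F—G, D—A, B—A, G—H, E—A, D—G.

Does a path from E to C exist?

Explore from E.
Distance 1: reach A, B, C, H.
Found C.

Yes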